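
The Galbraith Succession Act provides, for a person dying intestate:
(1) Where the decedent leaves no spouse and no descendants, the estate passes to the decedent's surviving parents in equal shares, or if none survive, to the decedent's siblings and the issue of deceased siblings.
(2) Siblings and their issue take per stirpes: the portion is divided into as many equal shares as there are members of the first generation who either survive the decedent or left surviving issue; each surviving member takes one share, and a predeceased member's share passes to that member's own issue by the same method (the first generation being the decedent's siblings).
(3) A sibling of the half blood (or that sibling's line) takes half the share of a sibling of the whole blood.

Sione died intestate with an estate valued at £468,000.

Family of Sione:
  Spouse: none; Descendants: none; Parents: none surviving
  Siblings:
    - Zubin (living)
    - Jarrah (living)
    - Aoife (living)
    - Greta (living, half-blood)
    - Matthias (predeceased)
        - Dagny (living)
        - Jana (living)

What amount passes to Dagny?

Dagny receives £52,000.

The entire £468,000 passes to the siblings and their issue.
Counting each half-blood sibling's line as half a unit, there are 9/2 units in £468,000, so one unit is £104,000. Whole-blood lines (Zubin, Jarrah, Aoife, and Matthias) take £104,000 each; half-blood lines (Greta) take £52,000 each.
Matthias's share (£104,000) is divided into 2 shares of £52,000: Dagny and Jana each take £52,000.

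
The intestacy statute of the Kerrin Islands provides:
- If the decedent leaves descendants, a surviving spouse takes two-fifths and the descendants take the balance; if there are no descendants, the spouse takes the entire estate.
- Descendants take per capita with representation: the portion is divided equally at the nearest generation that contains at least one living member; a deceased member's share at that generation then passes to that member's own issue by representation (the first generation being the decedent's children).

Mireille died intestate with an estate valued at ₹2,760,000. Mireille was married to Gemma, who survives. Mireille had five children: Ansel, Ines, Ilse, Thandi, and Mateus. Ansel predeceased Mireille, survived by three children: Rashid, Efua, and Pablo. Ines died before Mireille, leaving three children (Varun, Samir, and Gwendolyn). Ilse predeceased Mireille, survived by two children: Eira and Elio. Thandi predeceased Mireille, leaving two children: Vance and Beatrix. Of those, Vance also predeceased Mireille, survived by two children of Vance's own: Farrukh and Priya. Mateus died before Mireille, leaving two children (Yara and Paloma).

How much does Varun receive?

Gemma takes two-fifths of ₹2,760,000 = ₹1,104,000. The remaining ₹1,656,000 passes to the descendants.
No child survives, so the initial division is made at the grandchildren's generation.
The descendants' portion (₹1,656,000) is divided into 12 shares of ₹138,000: Rashid, Efua, Pablo, Varun, Samir, Gwendolyn, Eira, Elio, Beatrix, Yara, and Paloma each take ₹138,000; Vance's ₹138,000 share passes to Vance's issue.
Vance's share (₹138,000) is divided into 2 shares of ₹69,000: Farrukh and Priya each take ₹69,000.

Varun receives ₹138,000.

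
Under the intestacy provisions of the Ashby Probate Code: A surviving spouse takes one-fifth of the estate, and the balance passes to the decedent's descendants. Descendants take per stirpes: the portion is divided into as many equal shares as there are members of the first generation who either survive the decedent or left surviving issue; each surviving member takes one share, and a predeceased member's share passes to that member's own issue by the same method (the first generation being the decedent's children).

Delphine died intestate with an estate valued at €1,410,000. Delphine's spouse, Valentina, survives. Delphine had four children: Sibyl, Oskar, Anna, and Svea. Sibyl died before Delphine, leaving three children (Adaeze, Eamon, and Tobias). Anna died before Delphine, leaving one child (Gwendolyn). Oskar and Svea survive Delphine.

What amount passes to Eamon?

Valentina takes one-fifth of €1,410,000 = €282,000. The remaining €1,128,000 passes to the descendants.
The descendants' portion (€1,128,000) is divided into 4 shares of €282,000: Oskar and Svea each take €282,000; Sibyl's €282,000 share passes to Sibyl's issue; Anna's €282,000 share passes to Anna's issue.
Sibyl's share (€282,000) is divided into 3 shares of €94,000: Adaeze, Eamon, and Tobias each take €94,000.
Anna's share (€282,000) passes entirely to Gwendolyn.

Eamon receives €94,000.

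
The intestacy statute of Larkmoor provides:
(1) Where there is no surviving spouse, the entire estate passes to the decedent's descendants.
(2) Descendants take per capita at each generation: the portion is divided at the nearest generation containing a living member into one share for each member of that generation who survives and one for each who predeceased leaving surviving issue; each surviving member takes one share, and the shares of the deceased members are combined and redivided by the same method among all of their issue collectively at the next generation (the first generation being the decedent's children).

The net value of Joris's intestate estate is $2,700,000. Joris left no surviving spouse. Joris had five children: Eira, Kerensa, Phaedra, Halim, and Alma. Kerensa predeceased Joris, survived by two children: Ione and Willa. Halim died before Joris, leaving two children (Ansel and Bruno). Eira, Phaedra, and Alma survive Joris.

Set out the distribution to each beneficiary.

The entire $2,700,000 passes to the descendants.
That amount ($2,700,000) is divided at the children's generation into 5 shares of $540,000. Eira, Phaedra, and Alma each take $540,000. The 2 shares of the deceased (Kerensa and Halim) are combined into a pool of $1,080,000.
That pool ($1,080,000) is divided at the grandchildren's generation equally among Ione, Willa, Ansel, and Bruno: $270,000 each.

Eira: $540,000; Ione: $270,000; Willa: $270,000; Phaedra: $540,000; Ansel: $270,000; Bruno: $270,000; Alma: $540,000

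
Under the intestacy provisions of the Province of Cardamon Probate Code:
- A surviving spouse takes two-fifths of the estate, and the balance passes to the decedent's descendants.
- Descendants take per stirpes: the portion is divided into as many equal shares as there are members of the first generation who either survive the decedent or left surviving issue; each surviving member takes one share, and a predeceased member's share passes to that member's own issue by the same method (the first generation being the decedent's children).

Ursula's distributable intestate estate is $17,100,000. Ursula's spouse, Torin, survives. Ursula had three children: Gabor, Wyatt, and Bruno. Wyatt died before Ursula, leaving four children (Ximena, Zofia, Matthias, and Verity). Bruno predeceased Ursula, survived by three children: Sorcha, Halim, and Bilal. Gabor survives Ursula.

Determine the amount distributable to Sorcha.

Sorcha receives $1,140,000.

Torin takes two-fifths of $17,100,000 = $6,840,000. The remaining $10,260,000 passes to the descendants.
The descendants' portion ($10,260,000) is divided into 3 shares of $3,420,000: Gabor takes $3,420,000; Wyatt's $3,420,000 share passes to Wyatt's issue; Bruno's $3,420,000 share passes to Bruno's issue.
Wyatt's share ($3,420,000) is divided into 4 shares of $855,000: Ximena, Zofia, Matthias, and Verity each take $855,000.
Bruno's share ($3,420,000) is divided into 3 shares of $1,140,000: Sorcha, Halim, and Bilal each take $1,140,000.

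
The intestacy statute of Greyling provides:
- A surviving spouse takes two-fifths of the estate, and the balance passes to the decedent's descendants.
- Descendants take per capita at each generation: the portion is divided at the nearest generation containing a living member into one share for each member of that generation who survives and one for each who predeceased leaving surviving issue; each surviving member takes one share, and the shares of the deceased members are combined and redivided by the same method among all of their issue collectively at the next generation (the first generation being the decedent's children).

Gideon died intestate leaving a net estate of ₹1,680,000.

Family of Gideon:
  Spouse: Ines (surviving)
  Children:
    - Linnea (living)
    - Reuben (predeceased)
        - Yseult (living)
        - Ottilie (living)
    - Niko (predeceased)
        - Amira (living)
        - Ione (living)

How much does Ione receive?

Ione receives ₹168,000.

Ines takes two-fifths of ₹1,680,000 = ₹672,000. The remaining ₹1,008,000 passes to the descendants.
The descendants' portion (₹1,008,000) is divided at the children's generation into 3 shares of ₹336,000. Linnea takes ₹336,000. The 2 shares of the deceased (Reuben and Niko) are combined into a pool of ₹672,000.
That pool (₹672,000) is divided at the grandchildren's generation equally among Yseult, Ottilie, Amira, and Ione: ₹168,000 each.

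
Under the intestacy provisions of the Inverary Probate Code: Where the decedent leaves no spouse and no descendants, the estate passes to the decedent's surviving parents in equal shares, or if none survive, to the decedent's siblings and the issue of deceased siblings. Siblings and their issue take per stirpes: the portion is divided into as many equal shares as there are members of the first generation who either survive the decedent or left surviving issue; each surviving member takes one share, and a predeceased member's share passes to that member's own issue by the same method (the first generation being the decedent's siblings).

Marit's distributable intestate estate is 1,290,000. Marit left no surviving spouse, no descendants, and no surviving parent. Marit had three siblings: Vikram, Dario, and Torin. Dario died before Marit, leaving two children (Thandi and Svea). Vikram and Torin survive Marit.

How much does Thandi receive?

The entire 1,290,000 passes to the siblings and their issue.
That amount (1,290,000) is divided into 3 shares of 430,000: Vikram and Torin each take 430,000; Dario's 430,000 share passes to Dario's issue.
Dario's share (430,000) is divided into 2 shares of 215,000: Thandi and Svea each take 215,000.

Thandi receives 215,000.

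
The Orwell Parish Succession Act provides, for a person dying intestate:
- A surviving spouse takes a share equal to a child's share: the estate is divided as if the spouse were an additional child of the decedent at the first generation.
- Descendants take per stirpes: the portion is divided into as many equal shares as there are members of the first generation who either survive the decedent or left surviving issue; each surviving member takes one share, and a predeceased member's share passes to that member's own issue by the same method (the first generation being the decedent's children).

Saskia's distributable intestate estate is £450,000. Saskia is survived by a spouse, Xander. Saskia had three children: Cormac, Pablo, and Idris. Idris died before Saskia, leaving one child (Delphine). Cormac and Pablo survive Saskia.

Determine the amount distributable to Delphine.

The spouse counts as an additional share at the children's level, so there are 4 primary shares of £112,500. Xander takes one such share (£112,500).
The children's combined portion (£337,500) is divided into 3 shares of £112,500: Cormac and Pablo each take £112,500; Idris's £112,500 share passes to Idris's issue.
Idris's share (£112,500) passes entirely to Delphine.

Delphine receives £112,500.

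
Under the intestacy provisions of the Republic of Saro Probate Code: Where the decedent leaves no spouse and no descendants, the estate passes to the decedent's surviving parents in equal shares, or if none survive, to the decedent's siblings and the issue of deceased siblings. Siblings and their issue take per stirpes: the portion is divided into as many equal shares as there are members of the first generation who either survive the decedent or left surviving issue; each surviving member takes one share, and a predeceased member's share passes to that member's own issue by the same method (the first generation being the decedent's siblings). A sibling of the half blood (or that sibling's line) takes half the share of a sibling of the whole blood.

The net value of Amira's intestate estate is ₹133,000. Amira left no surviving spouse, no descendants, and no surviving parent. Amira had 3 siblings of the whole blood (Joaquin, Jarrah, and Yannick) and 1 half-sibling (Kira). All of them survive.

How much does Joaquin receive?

Joaquin receives ₹38,000.

The entire ₹133,000 passes to the siblings and their issue.
Counting each half-blood sibling's line as half a unit, there are 7/2 units in ₹133,000, so one unit is ₹38,000. Whole-blood lines (Joaquin, Jarrah, and Yannick) take ₹38,000 each; half-blood lines (Kira) take ₹19,000 each.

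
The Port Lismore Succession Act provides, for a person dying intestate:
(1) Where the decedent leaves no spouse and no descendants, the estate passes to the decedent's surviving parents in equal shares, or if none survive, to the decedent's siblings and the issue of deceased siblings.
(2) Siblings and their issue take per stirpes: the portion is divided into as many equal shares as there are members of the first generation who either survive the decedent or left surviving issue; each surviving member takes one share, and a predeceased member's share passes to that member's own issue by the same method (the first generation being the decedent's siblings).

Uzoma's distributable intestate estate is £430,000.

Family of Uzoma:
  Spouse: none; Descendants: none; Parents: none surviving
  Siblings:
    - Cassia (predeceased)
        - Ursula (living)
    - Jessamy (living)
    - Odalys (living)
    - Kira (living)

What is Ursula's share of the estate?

Ursula receives £107,500.

The entire £430,000 passes to the siblings and their issue.
That amount (£430,000) is divided into 4 shares of £107,500: Jessamy, Odalys, and Kira each take £107,500; Cassia's £107,500 share passes to Cassia's issue.
Cassia's share (£107,500) passes entirely to Ursula.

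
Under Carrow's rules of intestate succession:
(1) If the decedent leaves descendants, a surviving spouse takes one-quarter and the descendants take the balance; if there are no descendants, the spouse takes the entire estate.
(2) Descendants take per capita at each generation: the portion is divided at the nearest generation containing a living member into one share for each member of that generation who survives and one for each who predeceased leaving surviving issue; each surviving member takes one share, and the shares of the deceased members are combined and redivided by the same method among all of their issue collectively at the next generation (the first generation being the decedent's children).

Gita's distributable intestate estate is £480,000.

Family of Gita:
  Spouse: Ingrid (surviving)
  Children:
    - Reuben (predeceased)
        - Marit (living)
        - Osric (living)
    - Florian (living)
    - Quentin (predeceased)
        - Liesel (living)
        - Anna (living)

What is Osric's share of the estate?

Ingrid takes one-quarter of £480,000 = £120,000. The remaining £360,000 passes to the descendants.
The descendants' portion (£360,000) is divided at the children's generation into 3 shares of £120,000. Florian takes £120,000. The 2 shares of the deceased (Reuben and Quentin) are combined into a pool of £240,000.
That pool (£240,000) is divided at the grandchildren's generation equally among Marit, Osric, Liesel, and Anna: £60,000 each.

Osric receives £60,000.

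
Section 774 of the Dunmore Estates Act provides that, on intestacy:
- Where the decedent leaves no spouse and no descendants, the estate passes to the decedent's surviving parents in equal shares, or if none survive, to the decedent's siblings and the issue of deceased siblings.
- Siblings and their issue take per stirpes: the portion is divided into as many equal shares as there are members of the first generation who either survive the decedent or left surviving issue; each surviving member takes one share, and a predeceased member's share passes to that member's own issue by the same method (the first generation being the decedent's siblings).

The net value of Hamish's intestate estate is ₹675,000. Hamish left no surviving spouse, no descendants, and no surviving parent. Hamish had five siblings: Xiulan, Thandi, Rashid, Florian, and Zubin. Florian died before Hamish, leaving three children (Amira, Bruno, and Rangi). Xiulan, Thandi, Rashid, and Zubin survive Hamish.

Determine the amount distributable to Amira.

Amira receives ₹45,000.

The entire ₹675,000 passes to the siblings and their issue.
That amount (₹675,000) is divided into 5 shares of ₹135,000: Xiulan, Thandi, Rashid, and Zubin each take ₹135,000; Florian's ₹135,000 share passes to Florian's issue.
Florian's share (₹135,000) is divided into 3 shares of ₹45,000: Amira, Bruno, and Rangi each take ₹45,000.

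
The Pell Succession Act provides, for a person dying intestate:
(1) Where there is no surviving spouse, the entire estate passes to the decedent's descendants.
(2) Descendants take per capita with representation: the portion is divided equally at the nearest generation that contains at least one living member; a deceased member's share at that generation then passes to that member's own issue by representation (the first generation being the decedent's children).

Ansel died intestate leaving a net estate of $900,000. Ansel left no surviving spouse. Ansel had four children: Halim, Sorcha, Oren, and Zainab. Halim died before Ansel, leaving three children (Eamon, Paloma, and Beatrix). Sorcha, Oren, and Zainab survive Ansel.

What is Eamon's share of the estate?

The entire $900,000 passes to the descendants.
That amount ($900,000) is divided into 4 shares of $225,000: Sorcha, Oren, and Zainab each take $225,000; Halim's $225,000 share passes to Halim's issue.
Halim's share ($225,000) is divided into 3 shares of $75,000: Eamon, Paloma, and Beatrix each take $75,000.

Eamon receives $75,000.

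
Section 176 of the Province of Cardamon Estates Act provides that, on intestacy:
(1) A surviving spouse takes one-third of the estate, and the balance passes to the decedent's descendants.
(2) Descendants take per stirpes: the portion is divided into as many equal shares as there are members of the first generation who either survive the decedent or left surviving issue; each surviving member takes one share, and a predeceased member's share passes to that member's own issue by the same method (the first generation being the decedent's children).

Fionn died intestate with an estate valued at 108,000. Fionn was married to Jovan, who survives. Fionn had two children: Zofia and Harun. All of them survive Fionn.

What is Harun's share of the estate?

Harun receives 36,000.

Jovan takes one-third of 108,000 = 36,000. The remaining 72,000 passes to the descendants.
The descendants' portion (72,000) is divided into 2 shares of 36,000: Zofia and Harun each take 36,000.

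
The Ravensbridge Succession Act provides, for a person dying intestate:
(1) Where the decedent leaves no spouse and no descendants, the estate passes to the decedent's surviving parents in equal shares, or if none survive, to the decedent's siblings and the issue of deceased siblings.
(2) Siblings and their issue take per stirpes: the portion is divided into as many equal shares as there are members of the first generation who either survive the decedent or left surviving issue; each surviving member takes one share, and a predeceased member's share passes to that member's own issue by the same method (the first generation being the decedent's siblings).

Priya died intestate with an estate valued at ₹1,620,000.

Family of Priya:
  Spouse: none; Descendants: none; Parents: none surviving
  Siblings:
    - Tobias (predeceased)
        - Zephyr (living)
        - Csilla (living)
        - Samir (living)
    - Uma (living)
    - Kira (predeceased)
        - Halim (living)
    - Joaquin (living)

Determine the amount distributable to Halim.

Halim receives ₹405,000.

The entire ₹1,620,000 passes to the siblings and their issue.
That amount (₹1,620,000) is divided into 4 shares of ₹405,000: Uma and Joaquin each take ₹405,000; Tobias's ₹405,000 share passes to Tobias's issue; Kira's ₹405,000 share passes to Kira's issue.
Tobias's share (₹405,000) is divided into 3 shares of ₹135,000: Zephyr, Csilla, and Samir each take ₹135,000.
Kira's share (₹405,000) passes entirely to Halim.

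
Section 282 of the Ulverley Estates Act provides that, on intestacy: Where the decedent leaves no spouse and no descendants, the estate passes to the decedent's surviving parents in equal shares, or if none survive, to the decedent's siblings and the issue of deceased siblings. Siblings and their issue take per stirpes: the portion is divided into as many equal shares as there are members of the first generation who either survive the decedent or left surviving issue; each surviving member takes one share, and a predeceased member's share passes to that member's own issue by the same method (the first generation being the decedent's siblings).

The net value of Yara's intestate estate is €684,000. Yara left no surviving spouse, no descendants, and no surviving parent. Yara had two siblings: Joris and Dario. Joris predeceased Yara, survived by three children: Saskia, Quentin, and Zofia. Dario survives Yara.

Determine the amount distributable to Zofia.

The entire €684,000 passes to the siblings and their issue.
That amount (€684,000) is divided into 2 shares of €342,000: Dario takes €342,000; Joris's €342,000 share passes to Joris's issue.
Joris's share (€342,000) is divided into 3 shares of €114,000: Saskia, Quentin, and Zofia each take €114,000.

Zofia receives €114,000.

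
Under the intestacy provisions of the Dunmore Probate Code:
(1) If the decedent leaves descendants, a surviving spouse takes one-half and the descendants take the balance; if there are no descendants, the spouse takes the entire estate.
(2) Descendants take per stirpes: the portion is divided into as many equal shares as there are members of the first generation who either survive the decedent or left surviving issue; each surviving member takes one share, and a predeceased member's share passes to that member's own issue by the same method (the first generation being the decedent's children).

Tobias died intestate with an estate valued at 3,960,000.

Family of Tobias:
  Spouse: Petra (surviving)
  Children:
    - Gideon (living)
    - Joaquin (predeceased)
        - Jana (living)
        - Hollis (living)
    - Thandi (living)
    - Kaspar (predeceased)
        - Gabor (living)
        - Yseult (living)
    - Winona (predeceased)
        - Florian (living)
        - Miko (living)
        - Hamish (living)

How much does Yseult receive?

Yseult receives 198,000.

Petra takes one-half of 3,960,000 = 1,980,000. The remaining 1,980,000 passes to the descendants.
The descendants' portion (1,980,000) is divided into 5 shares of 396,000: Gideon and Thandi each take 396,000; Joaquin's 396,000 share passes to Joaquin's issue; Kaspar's 396,000 share passes to Kaspar's issue; Winona's 396,000 share passes to Winona's issue.
Joaquin's share (396,000) is divided into 2 shares of 198,000: Jana and Hollis each take 198,000.
Kaspar's share (396,000) is divided into 2 shares of 198,000: Gabor and Yseult each take 198,000.
Winona's share (396,000) is divided into 3 shares of 132,000: Florian, Miko, and Hamish each take 132,000.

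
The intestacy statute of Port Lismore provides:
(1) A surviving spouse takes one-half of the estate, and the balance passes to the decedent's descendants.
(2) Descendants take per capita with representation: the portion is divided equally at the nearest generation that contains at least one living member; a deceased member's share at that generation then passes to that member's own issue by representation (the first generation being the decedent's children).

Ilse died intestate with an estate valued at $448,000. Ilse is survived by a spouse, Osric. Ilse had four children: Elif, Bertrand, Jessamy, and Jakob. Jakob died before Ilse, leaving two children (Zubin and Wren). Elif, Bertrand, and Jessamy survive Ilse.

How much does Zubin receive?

Zubin receives $28,000.

Osric takes one-half of $448,000 = $224,000. The remaining $224,000 passes to the descendants.
The descendants' portion ($224,000) is divided into 4 shares of $56,000: Elif, Bertrand, and Jessamy each take $56,000; Jakob's $56,000 share passes to Jakob's issue.
Jakob's share ($56,000) is divided into 2 shares of $28,000: Zubin and Wren each take $28,000.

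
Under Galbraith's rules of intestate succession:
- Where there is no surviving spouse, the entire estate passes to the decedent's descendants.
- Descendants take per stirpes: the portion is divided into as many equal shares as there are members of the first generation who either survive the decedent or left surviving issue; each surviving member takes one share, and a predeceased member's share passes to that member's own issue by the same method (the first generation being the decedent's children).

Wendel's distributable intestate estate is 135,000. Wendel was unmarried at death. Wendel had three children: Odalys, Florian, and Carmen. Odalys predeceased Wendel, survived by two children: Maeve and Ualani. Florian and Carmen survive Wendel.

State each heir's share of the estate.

Maeve: 22,500; Ualani: 22,500; Florian: 45,000; Carmen: 45,000

The entire 135,000 passes to the descendants.
That amount (135,000) is divided into 3 shares of 45,000: Florian and Carmen each take 45,000; Odalys's 45,000 share passes to Odalys's issue.
Odalys's share (45,000) is divided into 2 shares of 22,500: Maeve and Ualani each take 22,500.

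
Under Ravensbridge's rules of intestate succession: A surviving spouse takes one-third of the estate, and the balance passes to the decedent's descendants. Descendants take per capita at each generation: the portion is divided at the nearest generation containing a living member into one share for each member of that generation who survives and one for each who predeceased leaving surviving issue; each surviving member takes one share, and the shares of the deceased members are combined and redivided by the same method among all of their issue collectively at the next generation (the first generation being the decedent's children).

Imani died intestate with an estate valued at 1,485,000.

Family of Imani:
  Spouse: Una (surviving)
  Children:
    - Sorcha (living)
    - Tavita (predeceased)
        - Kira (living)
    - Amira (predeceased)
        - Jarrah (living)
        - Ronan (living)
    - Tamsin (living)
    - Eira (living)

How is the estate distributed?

Una: 495,000; Sorcha: 198,000; Kira: 132,000; Jarrah: 132,000; Ronan: 132,000; Tamsin: 198,000; Eira: 198,000

Una takes one-third of 1,485,000 = 495,000. The remaining 990,000 passes to the descendants.
The descendants' portion (990,000) is divided at the children's generation into 5 shares of 198,000. Sorcha, Tamsin, and Eira each take 198,000. The 2 shares of the deceased (Tavita and Amira) are combined into a pool of 396,000.
That pool (396,000) is divided at the grandchildren's generation equally among Kira, Jarrah, and Ronan: 132,000 each.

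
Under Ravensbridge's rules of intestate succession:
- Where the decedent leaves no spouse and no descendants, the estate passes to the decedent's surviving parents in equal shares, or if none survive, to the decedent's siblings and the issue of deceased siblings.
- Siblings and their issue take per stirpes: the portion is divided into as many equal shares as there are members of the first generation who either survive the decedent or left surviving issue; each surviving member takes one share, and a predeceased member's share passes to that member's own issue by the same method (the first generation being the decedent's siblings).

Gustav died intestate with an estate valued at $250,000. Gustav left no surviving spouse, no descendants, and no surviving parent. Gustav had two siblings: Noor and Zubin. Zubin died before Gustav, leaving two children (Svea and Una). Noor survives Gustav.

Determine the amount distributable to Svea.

Svea receives $62,500.

The entire $250,000 passes to the siblings and their issue.
That amount ($250,000) is divided into 2 shares of $125,000: Noor takes $125,000; Zubin's $125,000 share passes to Zubin's issue.
Zubin's share ($125,000) is divided into 2 shares of $62,500: Svea and Una each take $62,500.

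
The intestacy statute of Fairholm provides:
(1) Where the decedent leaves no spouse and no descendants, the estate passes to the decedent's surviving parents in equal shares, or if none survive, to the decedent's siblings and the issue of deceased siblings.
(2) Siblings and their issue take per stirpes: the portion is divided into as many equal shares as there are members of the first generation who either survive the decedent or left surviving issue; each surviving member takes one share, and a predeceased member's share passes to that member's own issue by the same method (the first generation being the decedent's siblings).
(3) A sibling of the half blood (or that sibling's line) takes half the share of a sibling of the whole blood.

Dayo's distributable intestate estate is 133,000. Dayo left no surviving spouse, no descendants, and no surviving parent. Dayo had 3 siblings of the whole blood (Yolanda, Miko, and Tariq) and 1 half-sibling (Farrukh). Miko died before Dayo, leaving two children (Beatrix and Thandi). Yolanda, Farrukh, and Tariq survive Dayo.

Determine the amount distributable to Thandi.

Thandi receives 19,000.

The entire 133,000 passes to the siblings and their issue.
Counting each half-blood sibling's line as half a unit, there are 7/2 units in 133,000, so one unit is 38,000. Whole-blood lines (Yolanda, Miko, and Tariq) take 38,000 each; half-blood lines (Farrukh) take 19,000 each.
Miko's share (38,000) is divided into 2 shares of 19,000: Beatrix and Thandi each take 19,000.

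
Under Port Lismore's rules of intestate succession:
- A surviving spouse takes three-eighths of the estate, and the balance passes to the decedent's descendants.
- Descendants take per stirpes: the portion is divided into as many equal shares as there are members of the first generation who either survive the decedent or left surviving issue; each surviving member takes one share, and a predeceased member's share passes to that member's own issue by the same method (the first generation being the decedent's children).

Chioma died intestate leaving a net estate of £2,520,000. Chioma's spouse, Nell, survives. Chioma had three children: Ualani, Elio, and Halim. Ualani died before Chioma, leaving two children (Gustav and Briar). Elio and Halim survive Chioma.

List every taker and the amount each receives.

Nell takes three-eighths of £2,520,000 = £945,000. The remaining £1,575,000 passes to the descendants.
The descendants' portion (£1,575,000) is divided into 3 shares of £525,000: Elio and Halim each take £525,000; Ualani's £525,000 share passes to Ualani's issue.
Ualani's share (£525,000) is divided into 2 shares of £262,500: Gustav and Briar each take £262,500.

Nell: £945,000; Gustav: £262,500; Briar: £262,500; Elio: £525,000; Halim: £525,000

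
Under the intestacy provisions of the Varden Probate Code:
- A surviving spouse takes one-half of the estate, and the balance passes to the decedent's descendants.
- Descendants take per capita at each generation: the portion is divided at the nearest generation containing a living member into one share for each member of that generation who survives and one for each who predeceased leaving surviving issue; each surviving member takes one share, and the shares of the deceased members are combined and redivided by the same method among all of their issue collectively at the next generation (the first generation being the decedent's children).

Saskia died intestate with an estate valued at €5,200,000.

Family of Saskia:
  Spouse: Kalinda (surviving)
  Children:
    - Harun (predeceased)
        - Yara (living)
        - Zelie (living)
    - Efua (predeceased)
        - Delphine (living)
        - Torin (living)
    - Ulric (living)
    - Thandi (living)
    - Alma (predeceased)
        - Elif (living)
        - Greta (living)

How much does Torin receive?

Torin receives €260,000.

Kalinda takes one-half of €5,200,000 = €2,600,000. The remaining €2,600,000 passes to the descendants.
The descendants' portion (€2,600,000) is divided at the children's generation into 5 shares of €520,000. Ulric and Thandi each take €520,000. The 3 shares of the deceased (Harun, Efua, and Alma) are combined into a pool of €1,560,000.
That pool (€1,560,000) is divided at the grandchildren's generation equally among Yara, Zelie, Delphine, Torin, Elif, and Greta: €260,000 each.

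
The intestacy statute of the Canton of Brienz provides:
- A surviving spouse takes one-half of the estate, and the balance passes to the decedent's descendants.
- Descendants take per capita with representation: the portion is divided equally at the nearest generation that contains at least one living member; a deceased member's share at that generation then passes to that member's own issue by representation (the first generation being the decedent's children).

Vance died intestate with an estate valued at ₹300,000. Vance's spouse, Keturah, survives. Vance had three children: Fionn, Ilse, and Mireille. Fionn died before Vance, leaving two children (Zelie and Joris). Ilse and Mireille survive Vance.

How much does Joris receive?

Joris receives ₹25,000.

Keturah takes one-half of ₹300,000 = ₹150,000. The remaining ₹150,000 passes to the descendants.
The descendants' portion (₹150,000) is divided into 3 shares of ₹50,000: Ilse and Mireille each take ₹50,000; Fionn's ₹50,000 share passes to Fionn's issue.
Fionn's share (₹50,000) is divided into 2 shares of ₹25,000: Zelie and Joris each take ₹25,000.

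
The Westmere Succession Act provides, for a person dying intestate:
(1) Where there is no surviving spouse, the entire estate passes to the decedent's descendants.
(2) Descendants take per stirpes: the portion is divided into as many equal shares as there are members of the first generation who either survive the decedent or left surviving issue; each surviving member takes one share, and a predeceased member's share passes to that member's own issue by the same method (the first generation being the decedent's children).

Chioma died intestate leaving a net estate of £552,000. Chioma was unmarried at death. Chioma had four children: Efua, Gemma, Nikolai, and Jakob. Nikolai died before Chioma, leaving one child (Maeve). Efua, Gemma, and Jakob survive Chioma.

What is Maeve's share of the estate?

The entire £552,000 passes to the descendants.
That amount (£552,000) is divided into 4 shares of £138,000: Efua, Gemma, and Jakob each take £138,000; Nikolai's £138,000 share passes to Nikolai's issue.
Nikolai's share (£138,000) passes entirely to Maeve.

Maeve receives £138,000.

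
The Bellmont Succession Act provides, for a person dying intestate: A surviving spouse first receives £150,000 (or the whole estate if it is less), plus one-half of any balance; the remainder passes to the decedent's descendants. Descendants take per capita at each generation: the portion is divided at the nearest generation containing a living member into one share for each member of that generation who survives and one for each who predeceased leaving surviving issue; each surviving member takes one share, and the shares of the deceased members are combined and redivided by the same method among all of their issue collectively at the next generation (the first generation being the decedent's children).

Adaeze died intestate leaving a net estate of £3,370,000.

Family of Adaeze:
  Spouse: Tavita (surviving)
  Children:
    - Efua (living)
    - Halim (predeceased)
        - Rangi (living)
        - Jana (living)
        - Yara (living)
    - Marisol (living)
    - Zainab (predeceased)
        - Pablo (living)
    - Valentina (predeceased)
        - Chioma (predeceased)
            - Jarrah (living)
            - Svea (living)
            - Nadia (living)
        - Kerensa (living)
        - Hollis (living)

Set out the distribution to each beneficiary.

Tavita first takes £150,000, leaving a balance of £3,220,000. Tavita then takes one-half of the balance (£1,610,000), for a total of £1,760,000. The remaining £1,610,000 passes to the descendants.
The descendants' portion (£1,610,000) is divided at the children's generation into 5 shares of £322,000. Efua and Marisol each take £322,000. The 3 shares of the deceased (Halim, Zainab, and Valentina) are combined into a pool of £966,000.
That pool (£966,000) is divided at the grandchildren's generation into 7 shares of £138,000. Rangi, Jana, Yara, Pablo, Kerensa, and Hollis each take £138,000. The remaining share for the deceased Chioma (£138,000) is carried to the next generation.
That pool (£138,000) is divided at the great-grandchildren's generation equally among Jarrah, Svea, and Nadia: £46,000 each.

Tavita: £1,760,000; Efua: £322,000; Rangi: £138,000; Jana: £138,000; Yara: £138,000; Marisol: £322,000; Pablo: £138,000; Jarrah: £46,000; Svea: £46,000; Nadia: £46,000; Kerensa: £138,000; Hollis: £138,000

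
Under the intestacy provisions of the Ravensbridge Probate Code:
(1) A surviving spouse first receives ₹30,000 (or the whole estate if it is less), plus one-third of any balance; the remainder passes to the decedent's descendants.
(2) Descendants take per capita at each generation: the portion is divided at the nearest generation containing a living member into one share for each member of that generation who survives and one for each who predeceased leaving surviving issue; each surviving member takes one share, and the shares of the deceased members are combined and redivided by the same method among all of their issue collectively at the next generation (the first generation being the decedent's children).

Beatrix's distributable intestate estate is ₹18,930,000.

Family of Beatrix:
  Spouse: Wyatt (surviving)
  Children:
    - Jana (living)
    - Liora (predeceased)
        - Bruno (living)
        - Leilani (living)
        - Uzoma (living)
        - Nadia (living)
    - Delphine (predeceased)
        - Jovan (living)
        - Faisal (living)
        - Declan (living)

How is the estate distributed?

Wyatt first takes ₹30,000, leaving a balance of ₹18,900,000. Wyatt then takes one-third of the balance (₹6,300,000), for a total of ₹6,330,000. The remaining ₹12,600,000 passes to the descendants.
The descendants' portion (₹12,600,000) is divided at the children's generation into 3 shares of ₹4,200,000. Jana takes ₹4,200,000. The 2 shares of the deceased (Liora and Delphine) are combined into a pool of ₹8,400,000.
That pool (₹8,400,000) is divided at the grandchildren's generation equally among Bruno, Leilani, Uzoma, Nadia, Jovan, Faisal, and Declan: ₹1,200,000 each.

Wyatt: ₹6,330,000; Jana: ₹4,200,000; Bruno: ₹1,200,000; Leilani: ₹1,200,000; Uzoma: ₹1,200,000; Nadia: ₹1,200,000; Jovan: ₹1,200,000; Faisal: ₹1,200,000; Declan: ₹1,200,000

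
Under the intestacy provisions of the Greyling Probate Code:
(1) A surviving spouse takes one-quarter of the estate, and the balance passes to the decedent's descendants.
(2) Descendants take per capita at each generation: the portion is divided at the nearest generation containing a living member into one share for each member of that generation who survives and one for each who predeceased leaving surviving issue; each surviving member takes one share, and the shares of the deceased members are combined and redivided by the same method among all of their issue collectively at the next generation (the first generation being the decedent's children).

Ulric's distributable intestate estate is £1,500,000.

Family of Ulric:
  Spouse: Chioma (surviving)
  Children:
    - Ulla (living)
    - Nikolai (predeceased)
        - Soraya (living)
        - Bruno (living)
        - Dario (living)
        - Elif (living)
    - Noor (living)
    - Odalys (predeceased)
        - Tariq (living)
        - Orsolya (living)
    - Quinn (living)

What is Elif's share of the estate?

Elif receives £75,000.

Chioma takes one-quarter of £1,500,000 = £375,000. The remaining £1,125,000 passes to the descendants.
The descendants' portion (£1,125,000) is divided at the children's generation into 5 shares of £225,000. Ulla, Noor, and Quinn each take £225,000. The 2 shares of the deceased (Nikolai and Odalys) are combined into a pool of £450,000.
That pool (£450,000) is divided at the grandchildren's generation equally among Soraya, Bruno, Dario, Elif, Tariq, and Orsolya: £75,000 each.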